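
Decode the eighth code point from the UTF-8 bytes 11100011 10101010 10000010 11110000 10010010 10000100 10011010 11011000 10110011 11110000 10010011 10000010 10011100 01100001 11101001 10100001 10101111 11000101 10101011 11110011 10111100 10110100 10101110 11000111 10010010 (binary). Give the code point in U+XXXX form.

Offset 0: leading byte 0xE3 = 11100011 → 3-byte char #1 = E3 AA 82.
Offset 3: leading byte 0xF0 = 11110000 → 4-byte char #2 = F0 92 84 9A.
Offset 7: leading byte 0xD8 = 11011000 → 2-byte char #3 = D8 B3.
Offset 9: leading byte 0xF0 = 11110000 → 4-byte char #4 = F0 93 82 9C.
Offset 13: leading byte 0x61 = 01100001 → 1-byte char #5 = 61.
Offset 14: leading byte 0xE9 = 11101001 → 3-byte char #6 = E9 A1 AF.
Offset 17: leading byte 0xC5 = 11000101 → 2-byte char #7 = C5 AB.
Offset 19: leading byte 0xF3 = 11110011 → 4-byte char #8 = F3 BC B4 AE.
Leading byte 0xF3 = 11110011 matches 11110xxx → 4-byte sequence.
Byte 1: 0xF3 = 11110011, payload 011 (3 bits).
Byte 2: 0xBC = 10111100 (10xxxxxx ✓), payload 111100.
Byte 3: 0xB4 = 10110100 (10xxxxxx ✓), payload 110100.
Byte 4: 0xAE = 10101110 (10xxxxxx ✓), payload 101110.
Concatenate: 011111100110100101110 = 0xFCD2E (21 bits → U+FCD2E).

U+FCD2E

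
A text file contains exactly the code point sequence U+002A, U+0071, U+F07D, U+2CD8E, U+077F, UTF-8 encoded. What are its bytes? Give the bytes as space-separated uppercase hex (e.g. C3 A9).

2A 71 EF 81 BD F0 AC B6 8E DD BF

U+002A: 1-byte form → 2A.
U+0071: 1-byte form → 71.
U+F07D: 3-byte form → EF 81 BD.
U+2CD8E: 4-byte form → F0 AC B6 8E.
U+077F: 2-byte form → DD BF.
Concatenated (11 bytes): 2A 71 EF 81 BD F0 AC B6 8E DD BF.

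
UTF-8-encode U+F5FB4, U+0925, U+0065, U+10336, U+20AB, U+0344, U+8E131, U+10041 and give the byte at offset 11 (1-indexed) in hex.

1-indexed offset 11 is 0-indexed offset 10.
U+F5FB4 → 4-byte form F3 B5 BE B4 at offsets 0–3.
U+0925 → 3-byte form E0 A4 A5 at offsets 4–6.
U+0065 → 1-byte form 65 at offsets 7–7.
U+10336 → 4-byte form F0 90 8C B6 at offsets 8–11.
Offset 10 falls in char 4's range; it's byte 3 of F0 90 8C B6 = 0x8C.

0x8C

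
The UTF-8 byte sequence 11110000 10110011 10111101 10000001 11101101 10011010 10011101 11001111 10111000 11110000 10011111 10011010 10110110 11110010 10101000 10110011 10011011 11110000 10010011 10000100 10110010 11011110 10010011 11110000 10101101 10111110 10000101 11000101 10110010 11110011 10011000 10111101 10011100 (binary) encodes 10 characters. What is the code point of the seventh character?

Offset 0: leading byte 0xF0 = 11110000 → 4-byte char #1 = F0 B3 BD 81.
Offset 4: leading byte 0xED = 11101101 → 3-byte char #2 = ED 9A 9D.
Offset 7: leading byte 0xCF = 11001111 → 2-byte char #3 = CF B8.
Offset 9: leading byte 0xF0 = 11110000 → 4-byte char #4 = F0 9F 9A B6.
Offset 13: leading byte 0xF2 = 11110010 → 4-byte char #5 = F2 A8 B3 9B.
Offset 17: leading byte 0xF0 = 11110000 → 4-byte char #6 = F0 93 84 B2.
Offset 21: leading byte 0xDE = 11011110 → 2-byte char #7 = DE 93.
Leading byte 0xDE = 11011110 matches 110xxxxx → 2-byte sequence.
Byte 1: 0xDE = 11011110, payload 11110 (5 bits).
Byte 2: 0x93 = 10010011 (10xxxxxx ✓), payload 010011.
Concatenate: 11110010011 = 0x793 (11 bits → U+0793).

U+0793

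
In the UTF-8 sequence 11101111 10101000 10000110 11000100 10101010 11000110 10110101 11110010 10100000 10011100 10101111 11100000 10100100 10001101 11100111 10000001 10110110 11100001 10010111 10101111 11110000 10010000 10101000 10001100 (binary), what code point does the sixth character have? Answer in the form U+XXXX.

U+7076

Offset 0: leading byte 0xEF = 11101111 → 3-byte char #1 = EF A8 86.
Offset 3: leading byte 0xC4 = 11000100 → 2-byte char #2 = C4 AA.
Offset 5: leading byte 0xC6 = 11000110 → 2-byte char #3 = C6 B5.
Offset 7: leading byte 0xF2 = 11110010 → 4-byte char #4 = F2 A0 9C AF.
Offset 11: leading byte 0xE0 = 11100000 → 3-byte char #5 = E0 A4 8D.
Offset 14: leading byte 0xE7 = 11100111 → 3-byte char #6 = E7 81 B6.
Leading byte 0xE7 = 11100111 matches 1110xxxx → 3-byte sequence.
Byte 1: 0xE7 = 11100111, payload 0111 (4 bits).
Byte 2: 0x81 = 10000001 (10xxxxxx ✓), payload 000001.
Byte 3: 0xB6 = 10110110 (10xxxxxx ✓), payload 110110.
Concatenate: 0111000001110110 = 0x7076 (16 bits → U+7076).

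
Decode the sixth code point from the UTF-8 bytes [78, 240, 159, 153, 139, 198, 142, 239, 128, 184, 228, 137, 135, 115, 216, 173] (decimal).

Offset 0: leading byte 0x4E = 01001110 → 1-byte char #1 = 4E.
Offset 1: leading byte 0xF0 = 11110000 → 4-byte char #2 = F0 9F 99 8B.
Offset 5: leading byte 0xC6 = 11000110 → 2-byte char #3 = C6 8E.
Offset 7: leading byte 0xEF = 11101111 → 3-byte char #4 = EF 80 B8.
Offset 10: leading byte 0xE4 = 11100100 → 3-byte char #5 = E4 89 87.
Offset 13: leading byte 0x73 = 01110011 → 1-byte char #6 = 73.
Leading byte 0x73 = 01110011 matches 0xxxxxxx → 1-byte sequence.
Byte 1: 0x73 = 01110011, payload 1110011 (7 bits).
Concatenate: 1110011 = 0x73 (7 bits → U+0073).

U+0073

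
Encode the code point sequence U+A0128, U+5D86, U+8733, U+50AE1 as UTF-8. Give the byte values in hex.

U+A0128: 4-byte form → F2 A0 84 A8.
U+5D86: 3-byte form → E5 B6 86.
U+8733: 3-byte form → E8 9C B3.
U+50AE1: 4-byte form → F1 90 AB A1.
Concatenated (14 bytes): F2 A0 84 A8 E5 B6 86 E8 9C B3 F1 90 AB A1.

F2 A0 84 A8 E5 B6 86 E8 9C B3 F1 90 AB A1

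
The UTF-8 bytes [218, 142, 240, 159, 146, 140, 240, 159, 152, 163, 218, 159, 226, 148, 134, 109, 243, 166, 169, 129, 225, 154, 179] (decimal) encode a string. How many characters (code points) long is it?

8

Byte at offset 0: 0xDA = 11011010 → 2-byte char (#1). Advance 2.
Byte at offset 2: 0xF0 = 11110000 → 4-byte char (#2). Advance 4.
Byte at offset 6: 0xF0 = 11110000 → 4-byte char (#3). Advance 4.
Byte at offset 10: 0xDA = 11011010 → 2-byte char (#4). Advance 2.
Byte at offset 12: 0xE2 = 11100010 → 3-byte char (#5). Advance 3.
Byte at offset 15: 0x6D = 01101101 → 1-byte char (#6). Advance 1.
Byte at offset 16: 0xF3 = 11110011 → 4-byte char (#7). Advance 4.
Byte at offset 20: 0xE1 = 11100001 → 3-byte char (#8). Advance 3.
Reached end at offset 23 after 8 code points.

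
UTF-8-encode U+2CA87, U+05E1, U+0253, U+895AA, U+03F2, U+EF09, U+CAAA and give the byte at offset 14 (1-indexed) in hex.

0xB2

1-indexed offset 14 is 0-indexed offset 13.
U+2CA87 → 4-byte form F0 AC AA 87 at offsets 0–3.
U+05E1 → 2-byte form D7 A1 at offsets 4–5.
U+0253 → 2-byte form C9 93 at offsets 6–7.
U+895AA → 4-byte form F2 89 96 AA at offsets 8–11.
U+03F2 → 2-byte form CF B2 at offsets 12–13.
Offset 13 falls in char 5's range; it's byte 2 of CF B2 = 0xB2.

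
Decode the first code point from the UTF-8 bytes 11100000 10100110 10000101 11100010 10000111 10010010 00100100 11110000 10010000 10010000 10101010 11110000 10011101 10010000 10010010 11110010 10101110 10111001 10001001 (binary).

Offset 0: leading byte 0xE0 = 11100000 → 3-byte char #1 = E0 A6 85.
Leading byte 0xE0 = 11100000 matches 1110xxxx → 3-byte sequence.
Byte 1: 0xE0 = 11100000, payload 0000 (4 bits).
Byte 2: 0xA6 = 10100110 (10xxxxxx ✓), payload 100110.
Byte 3: 0x85 = 10000101 (10xxxxxx ✓), payload 000101.
Concatenate: 0000100110000101 = 0x985 (16 bits → U+0985).

U+0985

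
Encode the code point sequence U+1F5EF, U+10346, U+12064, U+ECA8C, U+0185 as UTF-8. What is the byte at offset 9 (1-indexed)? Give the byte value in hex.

1-indexed offset 9 is 0-indexed offset 8.
U+1F5EF → 4-byte form F0 9F 97 AF at offsets 0–3.
U+10346 → 4-byte form F0 90 8D 86 at offsets 4–7.
U+12064 → 4-byte form F0 92 81 A4 at offsets 8–11.
Offset 8 falls in char 3's range; it's byte 1 of F0 92 81 A4 = 0xF0.

0xF0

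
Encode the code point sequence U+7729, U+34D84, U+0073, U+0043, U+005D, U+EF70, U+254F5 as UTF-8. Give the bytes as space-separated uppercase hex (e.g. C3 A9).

U+7729: 3-byte form → E7 9C A9.
U+34D84: 4-byte form → F0 B4 B6 84.
U+0073: 1-byte form → 73.
U+0043: 1-byte form → 43.
U+005D: 1-byte form → 5D.
U+EF70: 3-byte form → EE BD B0.
U+254F5: 4-byte form → F0 A5 93 B5.
Concatenated (17 bytes): E7 9C A9 F0 B4 B6 84 73 43 5D EE BD B0 F0 A5 93 B5.

E7 9C A9 F0 B4 B6 84 73 43 5D EE BD B0 F0 A5 93 B5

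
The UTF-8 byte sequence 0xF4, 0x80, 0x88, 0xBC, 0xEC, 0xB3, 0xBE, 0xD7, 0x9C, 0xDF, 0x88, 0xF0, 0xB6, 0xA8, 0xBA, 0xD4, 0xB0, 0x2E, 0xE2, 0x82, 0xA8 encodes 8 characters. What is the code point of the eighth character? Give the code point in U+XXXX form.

U+20A8

Offset 0: leading byte 0xF4 = 11110100 → 4-byte char #1 = F4 80 88 BC.
Offset 4: leading byte 0xEC = 11101100 → 3-byte char #2 = EC B3 BE.
Offset 7: leading byte 0xD7 = 11010111 → 2-byte char #3 = D7 9C.
Offset 9: leading byte 0xDF = 11011111 → 2-byte char #4 = DF 88.
Offset 11: leading byte 0xF0 = 11110000 → 4-byte char #5 = F0 B6 A8 BA.
Offset 15: leading byte 0xD4 = 11010100 → 2-byte char #6 = D4 B0.
Offset 17: leading byte 0x2E = 00101110 → 1-byte char #7 = 2E.
Offset 18: leading byte 0xE2 = 11100010 → 3-byte char #8 = E2 82 A8.
Leading byte 0xE2 = 11100010 matches 1110xxxx → 3-byte sequence.
Byte 1: 0xE2 = 11100010, payload 0010 (4 bits).
Byte 2: 0x82 = 10000010 (10xxxxxx ✓), payload 000010.
Byte 3: 0xA8 = 10101000 (10xxxxxx ✓), payload 101000.
Concatenate: 0010000010101000 = 0x20A8 (16 bits → U+20A8).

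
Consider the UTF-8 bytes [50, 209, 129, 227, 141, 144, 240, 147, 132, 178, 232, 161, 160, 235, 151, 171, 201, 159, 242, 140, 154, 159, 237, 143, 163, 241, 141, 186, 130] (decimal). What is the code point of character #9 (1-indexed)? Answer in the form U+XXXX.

Offset 0: leading byte 0x32 = 00110010 → 1-byte char #1 = 32.
Offset 1: leading byte 0xD1 = 11010001 → 2-byte char #2 = D1 81.
Offset 3: leading byte 0xE3 = 11100011 → 3-byte char #3 = E3 8D 90.
Offset 6: leading byte 0xF0 = 11110000 → 4-byte char #4 = F0 93 84 B2.
Offset 10: leading byte 0xE8 = 11101000 → 3-byte char #5 = E8 A1 A0.
Offset 13: leading byte 0xEB = 11101011 → 3-byte char #6 = EB 97 AB.
Offset 16: leading byte 0xC9 = 11001001 → 2-byte char #7 = C9 9F.
Offset 18: leading byte 0xF2 = 11110010 → 4-byte char #8 = F2 8C 9A 9F.
Offset 22: leading byte 0xED = 11101101 → 3-byte char #9 = ED 8F A3.
Leading byte 0xED = 11101101 matches 1110xxxx → 3-byte sequence.
Byte 1: 0xED = 11101101, payload 1101 (4 bits).
Byte 2: 0x8F = 10001111 (10xxxxxx ✓), payload 001111.
Byte 3: 0xA3 = 10100011 (10xxxxxx ✓), payload 100011.
Concatenate: 1101001111100011 = 0xD3E3 (16 bits → U+D3E3).

U+D3E3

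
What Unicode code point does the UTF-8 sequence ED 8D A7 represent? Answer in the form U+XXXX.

U+D367

Leading byte 0xED = 11101101 matches 1110xxxx → 3-byte sequence.
Byte 1: 0xED = 11101101, payload 1101 (4 bits).
Byte 2: 0x8D = 10001101 (10xxxxxx ✓), payload 001101.
Byte 3: 0xA7 = 10100111 (10xxxxxx ✓), payload 100111.
Concatenate: 1101001101100111 = 0xD367 (16 bits → U+D367).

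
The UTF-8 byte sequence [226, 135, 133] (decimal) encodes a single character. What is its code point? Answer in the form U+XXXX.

Leading byte 0xE2 = 11100010 matches 1110xxxx → 3-byte sequence.
Byte 1: 0xE2 = 11100010, payload 0010 (4 bits).
Byte 2: 0x87 = 10000111 (10xxxxxx ✓), payload 000111.
Byte 3: 0x85 = 10000101 (10xxxxxx ✓), payload 000101.
Concatenate: 0010000111000101 = 0x21C5 (16 bits → U+21C5).

U+21C5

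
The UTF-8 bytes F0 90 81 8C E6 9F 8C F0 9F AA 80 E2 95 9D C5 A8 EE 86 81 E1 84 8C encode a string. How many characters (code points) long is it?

7

Byte at offset 0: 0xF0 = 11110000 → 4-byte char (#1). Advance 4.
Byte at offset 4: 0xE6 = 11100110 → 3-byte char (#2). Advance 3.
Byte at offset 7: 0xF0 = 11110000 → 4-byte char (#3). Advance 4.
Byte at offset 11: 0xE2 = 11100010 → 3-byte char (#4). Advance 3.
Byte at offset 14: 0xC5 = 11000101 → 2-byte char (#5). Advance 2.
Byte at offset 16: 0xEE = 11101110 → 3-byte char (#6). Advance 3.
Byte at offset 19: 0xE1 = 11100001 → 3-byte char (#7). Advance 3.
Reached end at offset 22 after 7 code points.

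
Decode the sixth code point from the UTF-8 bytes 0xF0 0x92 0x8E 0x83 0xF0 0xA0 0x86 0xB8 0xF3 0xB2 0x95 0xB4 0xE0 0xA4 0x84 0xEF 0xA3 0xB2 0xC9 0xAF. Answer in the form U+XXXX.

Offset 0: leading byte 0xF0 = 11110000 → 4-byte char #1 = F0 92 8E 83.
Offset 4: leading byte 0xF0 = 11110000 → 4-byte char #2 = F0 A0 86 B8.
Offset 8: leading byte 0xF3 = 11110011 → 4-byte char #3 = F3 B2 95 B4.
Offset 12: leading byte 0xE0 = 11100000 → 3-byte char #4 = E0 A4 84.
Offset 15: leading byte 0xEF = 11101111 → 3-byte char #5 = EF A3 B2.
Offset 18: leading byte 0xC9 = 11001001 → 2-byte char #6 = C9 AF.
Leading byte 0xC9 = 11001001 matches 110xxxxx → 2-byte sequence.
Byte 1: 0xC9 = 11001001, payload 01001 (5 bits).
Byte 2: 0xAF = 10101111 (10xxxxxx ✓), payload 101111.
Concatenate: 01001101111 = 0x26F (11 bits → U+026F).

U+026F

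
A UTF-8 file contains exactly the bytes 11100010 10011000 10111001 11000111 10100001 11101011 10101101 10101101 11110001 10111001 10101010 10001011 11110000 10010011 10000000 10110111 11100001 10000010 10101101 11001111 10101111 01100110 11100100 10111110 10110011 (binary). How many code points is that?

Byte at offset 0: 0xE2 = 11100010 → 3-byte char (#1). Advance 3.
Byte at offset 3: 0xC7 = 11000111 → 2-byte char (#2). Advance 2.
Byte at offset 5: 0xEB = 11101011 → 3-byte char (#3). Advance 3.
Byte at offset 8: 0xF1 = 11110001 → 4-byte char (#4). Advance 4.
Byte at offset 12: 0xF0 = 11110000 → 4-byte char (#5). Advance 4.
Byte at offset 16: 0xE1 = 11100001 → 3-byte char (#6). Advance 3.
Byte at offset 19: 0xCF = 11001111 → 2-byte char (#7). Advance 2.
Byte at offset 21: 0x66 = 01100110 → 1-byte char (#8). Advance 1.
Byte at offset 22: 0xE4 = 11100100 → 3-byte char (#9). Advance 3.
Reached end at offset 25 after 9 code points.

9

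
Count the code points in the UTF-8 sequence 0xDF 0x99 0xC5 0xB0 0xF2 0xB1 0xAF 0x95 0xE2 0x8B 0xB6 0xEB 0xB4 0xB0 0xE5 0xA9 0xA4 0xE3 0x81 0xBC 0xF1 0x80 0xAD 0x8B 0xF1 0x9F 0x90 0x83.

Byte at offset 0: 0xDF = 11011111 → 2-byte char (#1). Advance 2.
Byte at offset 2: 0xC5 = 11000101 → 2-byte char (#2). Advance 2.
Byte at offset 4: 0xF2 = 11110010 → 4-byte char (#3). Advance 4.
Byte at offset 8: 0xE2 = 11100010 → 3-byte char (#4). Advance 3.
Byte at offset 11: 0xEB = 11101011 → 3-byte char (#5). Advance 3.
Byte at offset 14: 0xE5 = 11100101 → 3-byte char (#6). Advance 3.
Byte at offset 17: 0xE3 = 11100011 → 3-byte char (#7). Advance 3.
Byte at offset 20: 0xF1 = 11110001 → 4-byte char (#8). Advance 4.
Byte at offset 24: 0xF1 = 11110001 → 4-byte char (#9). Advance 4.
Reached end at offset 28 after 9 code points.

9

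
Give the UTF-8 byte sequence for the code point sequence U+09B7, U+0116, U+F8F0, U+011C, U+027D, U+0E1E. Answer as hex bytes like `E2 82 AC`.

U+09B7: 3-byte form → E0 A6 B7.
U+0116: 2-byte form → C4 96.
U+F8F0: 3-byte form → EF A3 B0.
U+011C: 2-byte form → C4 9C.
U+027D: 2-byte form → C9 BD.
U+0E1E: 3-byte form → E0 B8 9E.
Concatenated (15 bytes): E0 A6 B7 C4 96 EF A3 B0 C4 9C C9 BD E0 B8 9E.

E0 A6 B7 C4 96 EF A3 B0 C4 9C C9 BD E0 B8 9E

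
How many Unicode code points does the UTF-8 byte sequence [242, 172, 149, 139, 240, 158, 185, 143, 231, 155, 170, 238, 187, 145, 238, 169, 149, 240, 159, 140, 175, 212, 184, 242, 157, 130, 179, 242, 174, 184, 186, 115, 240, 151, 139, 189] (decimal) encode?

Byte at offset 0: 0xF2 = 11110010 → 4-byte char (#1). Advance 4.
Byte at offset 4: 0xF0 = 11110000 → 4-byte char (#2). Advance 4.
Byte at offset 8: 0xE7 = 11100111 → 3-byte char (#3). Advance 3.
Byte at offset 11: 0xEE = 11101110 → 3-byte char (#4). Advance 3.
Byte at offset 14: 0xEE = 11101110 → 3-byte char (#5). Advance 3.
Byte at offset 17: 0xF0 = 11110000 → 4-byte char (#6). Advance 4.
Byte at offset 21: 0xD4 = 11010100 → 2-byte char (#7). Advance 2.
Byte at offset 23: 0xF2 = 11110010 → 4-byte char (#8). Advance 4.
Byte at offset 27: 0xF2 = 11110010 → 4-byte char (#9). Advance 4.
Byte at offset 31: 0x73 = 01110011 → 1-byte char (#10). Advance 1.
Byte at offset 32: 0xF0 = 11110000 → 4-byte char (#11). Advance 4.
Reached end at offset 36 after 11 code points.

11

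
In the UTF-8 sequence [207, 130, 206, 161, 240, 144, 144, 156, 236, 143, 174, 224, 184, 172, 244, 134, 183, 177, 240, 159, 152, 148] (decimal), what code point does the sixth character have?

U+106DF1

Offset 0: leading byte 0xCF = 11001111 → 2-byte char #1 = CF 82.
Offset 2: leading byte 0xCE = 11001110 → 2-byte char #2 = CE A1.
Offset 4: leading byte 0xF0 = 11110000 → 4-byte char #3 = F0 90 90 9C.
Offset 8: leading byte 0xEC = 11101100 → 3-byte char #4 = EC 8F AE.
Offset 11: leading byte 0xE0 = 11100000 → 3-byte char #5 = E0 B8 AC.
Offset 14: leading byte 0xF4 = 11110100 → 4-byte char #6 = F4 86 B7 B1.
Leading byte 0xF4 = 11110100 matches 11110xxx → 4-byte sequence.
Byte 1: 0xF4 = 11110100, payload 100 (3 bits).
Byte 2: 0x86 = 10000110 (10xxxxxx ✓), payload 000110.
Byte 3: 0xB7 = 10110111 (10xxxxxx ✓), payload 110111.
Byte 4: 0xB1 = 10110001 (10xxxxxx ✓), payload 110001.
Concatenate: 100000110110111110001 = 0x106DF1 (21 bits → U+106DF1).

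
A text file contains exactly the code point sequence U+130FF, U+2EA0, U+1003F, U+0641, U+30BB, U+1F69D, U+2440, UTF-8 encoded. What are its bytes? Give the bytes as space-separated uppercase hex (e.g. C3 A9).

F0 93 83 BF E2 BA A0 F0 90 80 BF D9 81 E3 82 BB F0 9F 9A 9D E2 91 80

U+130FF: 4-byte form → F0 93 83 BF.
U+2EA0: 3-byte form → E2 BA A0.
U+1003F: 4-byte form → F0 90 80 BF.
U+0641: 2-byte form → D9 81.
U+30BB: 3-byte form → E3 82 BB.
U+1F69D: 4-byte form → F0 9F 9A 9D.
U+2440: 3-byte form → E2 91 80.
Concatenated (23 bytes): F0 93 83 BF E2 BA A0 F0 90 80 BF D9 81 E3 82 BB F0 9F 9A 9D E2 91 80.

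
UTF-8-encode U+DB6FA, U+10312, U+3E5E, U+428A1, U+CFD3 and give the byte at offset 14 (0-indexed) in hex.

U+DB6FA → 4-byte form F3 9B 9B BA at offsets 0–3.
U+10312 → 4-byte form F0 90 8C 92 at offsets 4–7.
U+3E5E → 3-byte form E3 B9 9E at offsets 8–10.
U+428A1 → 4-byte form F1 82 A2 A1 at offsets 11–14.
Offset 14 falls in char 4's range; it's byte 4 of F1 82 A2 A1 = 0xA1.

0xA1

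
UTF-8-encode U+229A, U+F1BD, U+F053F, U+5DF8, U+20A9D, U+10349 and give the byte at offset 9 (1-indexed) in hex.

0x94

1-indexed offset 9 is 0-indexed offset 8.
U+229A → 3-byte form E2 8A 9A at offsets 0–2.
U+F1BD → 3-byte form EF 86 BD at offsets 3–5.
U+F053F → 4-byte form F3 B0 94 BF at offsets 6–9.
Offset 8 falls in char 3's range; it's byte 3 of F3 B0 94 BF = 0x94.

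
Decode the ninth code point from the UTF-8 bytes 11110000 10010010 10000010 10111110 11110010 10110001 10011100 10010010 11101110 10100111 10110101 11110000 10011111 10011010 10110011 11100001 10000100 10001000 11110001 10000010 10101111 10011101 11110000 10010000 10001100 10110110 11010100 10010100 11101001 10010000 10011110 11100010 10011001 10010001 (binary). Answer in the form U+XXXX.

Offset 0: leading byte 0xF0 = 11110000 → 4-byte char #1 = F0 92 82 BE.
Offset 4: leading byte 0xF2 = 11110010 → 4-byte char #2 = F2 B1 9C 92.
Offset 8: leading byte 0xEE = 11101110 → 3-byte char #3 = EE A7 B5.
Offset 11: leading byte 0xF0 = 11110000 → 4-byte char #4 = F0 9F 9A B3.
Offset 15: leading byte 0xE1 = 11100001 → 3-byte char #5 = E1 84 88.
Offset 18: leading byte 0xF1 = 11110001 → 4-byte char #6 = F1 82 AF 9D.
Offset 22: leading byte 0xF0 = 11110000 → 4-byte char #7 = F0 90 8C B6.
Offset 26: leading byte 0xD4 = 11010100 → 2-byte char #8 = D4 94.
Offset 28: leading byte 0xE9 = 11101001 → 3-byte char #9 = E9 90 9E.
Leading byte 0xE9 = 11101001 matches 1110xxxx → 3-byte sequence.
Byte 1: 0xE9 = 11101001, payload 1001 (4 bits).
Byte 2: 0x90 = 10010000 (10xxxxxx ✓), payload 010000.
Byte 3: 0x9E = 10011110 (10xxxxxx ✓), payload 011110.
Concatenate: 1001010000011110 = 0x941E (16 bits → U+941E).

U+941E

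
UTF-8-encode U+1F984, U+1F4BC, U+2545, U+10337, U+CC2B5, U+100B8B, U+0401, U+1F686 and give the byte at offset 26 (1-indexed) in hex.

1-indexed offset 26 is 0-indexed offset 25.
U+1F984 → 4-byte form F0 9F A6 84 at offsets 0–3.
U+1F4BC → 4-byte form F0 9F 92 BC at offsets 4–7.
U+2545 → 3-byte form E2 95 85 at offsets 8–10.
U+10337 → 4-byte form F0 90 8C B7 at offsets 11–14.
U+CC2B5 → 4-byte form F3 8C 8A B5 at offsets 15–18.
U+100B8B → 4-byte form F4 80 AE 8B at offsets 19–22.
U+0401 → 2-byte form D0 81 at offsets 23–24.
U+1F686 → 4-byte form F0 9F 9A 86 at offsets 25–28.
Offset 25 falls in char 8's range; it's byte 1 of F0 9F 9A 86 = 0xF0.

0xF0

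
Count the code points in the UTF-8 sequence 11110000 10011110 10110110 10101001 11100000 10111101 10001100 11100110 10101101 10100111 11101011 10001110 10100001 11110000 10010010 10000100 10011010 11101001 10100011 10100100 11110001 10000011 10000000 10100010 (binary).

Byte at offset 0: 0xF0 = 11110000 → 4-byte char (#1). Advance 4.
Byte at offset 4: 0xE0 = 11100000 → 3-byte char (#2). Advance 3.
Byte at offset 7: 0xE6 = 11100110 → 3-byte char (#3). Advance 3.
Byte at offset 10: 0xEB = 11101011 → 3-byte char (#4). Advance 3.
Byte at offset 13: 0xF0 = 11110000 → 4-byte char (#5). Advance 4.
Byte at offset 17: 0xE9 = 11101001 → 3-byte char (#6). Advance 3.
Byte at offset 20: 0xF1 = 11110001 → 4-byte char (#7). Advance 4.
Reached end at offset 24 after 7 code points.

7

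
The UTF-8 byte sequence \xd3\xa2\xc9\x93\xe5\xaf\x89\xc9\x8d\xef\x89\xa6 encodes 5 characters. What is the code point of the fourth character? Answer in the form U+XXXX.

Offset 0: leading byte 0xD3 = 11010011 → 2-byte char #1 = D3 A2.
Offset 2: leading byte 0xC9 = 11001001 → 2-byte char #2 = C9 93.
Offset 4: leading byte 0xE5 = 11100101 → 3-byte char #3 = E5 AF 89.
Offset 7: leading byte 0xC9 = 11001001 → 2-byte char #4 = C9 8D.
Leading byte 0xC9 = 11001001 matches 110xxxxx → 2-byte sequence.
Byte 1: 0xC9 = 11001001, payload 01001 (5 bits).
Byte 2: 0x8D = 10001101 (10xxxxxx ✓), payload 001101.
Concatenate: 01001001101 = 0x24D (11 bits → U+024D).

U+024D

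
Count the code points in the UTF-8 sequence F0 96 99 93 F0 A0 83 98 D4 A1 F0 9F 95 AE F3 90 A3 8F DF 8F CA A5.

7

Byte at offset 0: 0xF0 = 11110000 → 4-byte char (#1). Advance 4.
Byte at offset 4: 0xF0 = 11110000 → 4-byte char (#2). Advance 4.
Byte at offset 8: 0xD4 = 11010100 → 2-byte char (#3). Advance 2.
Byte at offset 10: 0xF0 = 11110000 → 4-byte char (#4). Advance 4.
Byte at offset 14: 0xF3 = 11110011 → 4-byte char (#5). Advance 4.
Byte at offset 18: 0xDF = 11011111 → 2-byte char (#6). Advance 2.
Byte at offset 20: 0xCA = 11001010 → 2-byte char (#7). Advance 2.
Reached end at offset 22 after 7 code points.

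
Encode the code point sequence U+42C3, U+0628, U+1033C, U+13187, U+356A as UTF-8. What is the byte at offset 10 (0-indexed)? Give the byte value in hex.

U+42C3 → 3-byte form E4 8B 83 at offsets 0–2.
U+0628 → 2-byte form D8 A8 at offsets 3–4.
U+1033C → 4-byte form F0 90 8C BC at offsets 5–8.
U+13187 → 4-byte form F0 93 86 87 at offsets 9–12.
Offset 10 falls in char 4's range; it's byte 2 of F0 93 86 87 = 0x93.

0x93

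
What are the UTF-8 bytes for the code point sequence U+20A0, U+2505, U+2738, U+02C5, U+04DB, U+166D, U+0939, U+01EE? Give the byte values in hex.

E2 82 A0 E2 94 85 E2 9C B8 CB 85 D3 9B E1 99 AD E0 A4 B9 C7 AE

U+20A0: 3-byte form → E2 82 A0.
U+2505: 3-byte form → E2 94 85.
U+2738: 3-byte form → E2 9C B8.
U+02C5: 2-byte form → CB 85.
U+04DB: 2-byte form → D3 9B.
U+166D: 3-byte form → E1 99 AD.
U+0939: 3-byte form → E0 A4 B9.
U+01EE: 2-byte form → C7 AE.
Concatenated (21 bytes): E2 82 A0 E2 94 85 E2 9C B8 CB 85 D3 9B E1 99 AD E0 A4 B9 C7 AE.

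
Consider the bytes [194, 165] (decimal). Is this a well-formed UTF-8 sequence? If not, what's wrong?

valid

Leading byte 0xC2 = 11000010 → 2-byte form.
Continuation bytes 0xA5=10100101 all match 10xxxxxx.
Decoded value 0xA5 is ≥ 0x80 (shortest form) and not a surrogate.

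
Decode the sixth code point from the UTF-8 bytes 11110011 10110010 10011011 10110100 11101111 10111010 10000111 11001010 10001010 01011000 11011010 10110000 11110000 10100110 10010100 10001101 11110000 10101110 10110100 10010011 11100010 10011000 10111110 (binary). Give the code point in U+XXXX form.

Offset 0: leading byte 0xF3 = 11110011 → 4-byte char #1 = F3 B2 9B B4.
Offset 4: leading byte 0xEF = 11101111 → 3-byte char #2 = EF BA 87.
Offset 7: leading byte 0xCA = 11001010 → 2-byte char #3 = CA 8A.
Offset 9: leading byte 0x58 = 01011000 → 1-byte char #4 = 58.
Offset 10: leading byte 0xDA = 11011010 → 2-byte char #5 = DA B0.
Offset 12: leading byte 0xF0 = 11110000 → 4-byte char #6 = F0 A6 94 8D.
Leading byte 0xF0 = 11110000 matches 11110xxx → 4-byte sequence.
Byte 1: 0xF0 = 11110000, payload 000 (3 bits).
Byte 2: 0xA6 = 10100110 (10xxxxxx ✓), payload 100110.
Byte 3: 0x94 = 10010100 (10xxxxxx ✓), payload 010100.
Byte 4: 0x8D = 10001101 (10xxxxxx ✓), payload 001101.
Concatenate: 000100110010100001101 = 0x2650D (21 bits → U+2650D).

U+2650D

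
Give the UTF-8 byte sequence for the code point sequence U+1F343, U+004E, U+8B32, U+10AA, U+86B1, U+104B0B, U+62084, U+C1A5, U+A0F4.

F0 9F 8D 83 4E E8 AC B2 E1 82 AA E8 9A B1 F4 84 AC 8B F1 A2 82 84 EC 86 A5 EA 83 B4

U+1F343: 4-byte form → F0 9F 8D 83.
U+004E: 1-byte form → 4E.
U+8B32: 3-byte form → E8 AC B2.
U+10AA: 3-byte form → E1 82 AA.
U+86B1: 3-byte form → E8 9A B1.
U+104B0B: 4-byte form → F4 84 AC 8B.
U+62084: 4-byte form → F1 A2 82 84.
U+C1A5: 3-byte form → EC 86 A5.
U+A0F4: 3-byte form → EA 83 B4.
Concatenated (28 bytes): F0 9F 8D 83 4E E8 AC B2 E1 82 AA E8 9A B1 F4 84 AC 8B F1 A2 82 84 EC 86 A5 EA 83 B4.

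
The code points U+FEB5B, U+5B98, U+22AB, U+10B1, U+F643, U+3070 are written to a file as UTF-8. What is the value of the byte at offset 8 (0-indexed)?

U+FEB5B → 4-byte form F3 BE AD 9B at offsets 0–3.
U+5B98 → 3-byte form E5 AE 98 at offsets 4–6.
U+22AB → 3-byte form E2 8A AB at offsets 7–9.
Offset 8 falls in char 3's range; it's byte 2 of E2 8A AB = 0x8A.

0x8A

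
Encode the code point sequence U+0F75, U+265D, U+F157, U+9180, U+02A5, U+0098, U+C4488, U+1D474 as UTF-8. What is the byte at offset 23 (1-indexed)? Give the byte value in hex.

1-indexed offset 23 is 0-indexed offset 22.
U+0F75 → 3-byte form E0 BD B5 at offsets 0–2.
U+265D → 3-byte form E2 99 9D at offsets 3–5.
U+F157 → 3-byte form EF 85 97 at offsets 6–8.
U+9180 → 3-byte form E9 86 80 at offsets 9–11.
U+02A5 → 2-byte form CA A5 at offsets 12–13.
U+0098 → 2-byte form C2 98 at offsets 14–15.
U+C4488 → 4-byte form F3 84 92 88 at offsets 16–19.
U+1D474 → 4-byte form F0 9D 91 B4 at offsets 20–23.
Offset 22 falls in char 8's range; it's byte 3 of F0 9D 91 B4 = 0x91.

0x91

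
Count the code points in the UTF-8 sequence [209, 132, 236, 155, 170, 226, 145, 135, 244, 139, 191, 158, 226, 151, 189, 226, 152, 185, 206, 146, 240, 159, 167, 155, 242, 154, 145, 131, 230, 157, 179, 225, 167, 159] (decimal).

11

Byte at offset 0: 0xD1 = 11010001 → 2-byte char (#1). Advance 2.
Byte at offset 2: 0xEC = 11101100 → 3-byte char (#2). Advance 3.
Byte at offset 5: 0xE2 = 11100010 → 3-byte char (#3). Advance 3.
Byte at offset 8: 0xF4 = 11110100 → 4-byte char (#4). Advance 4.
Byte at offset 12: 0xE2 = 11100010 → 3-byte char (#5). Advance 3.
Byte at offset 15: 0xE2 = 11100010 → 3-byte char (#6). Advance 3.
Byte at offset 18: 0xCE = 11001110 → 2-byte char (#7). Advance 2.
Byte at offset 20: 0xF0 = 11110000 → 4-byte char (#8). Advance 4.
Byte at offset 24: 0xF2 = 11110010 → 4-byte char (#9). Advance 4.
Byte at offset 28: 0xE6 = 11100110 → 3-byte char (#10). Advance 3.
Byte at offset 31: 0xE1 = 11100001 → 3-byte char (#11). Advance 3.
Reached end at offset 34 after 11 code points.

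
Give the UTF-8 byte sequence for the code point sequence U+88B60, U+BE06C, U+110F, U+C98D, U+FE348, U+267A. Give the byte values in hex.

F2 88 AD A0 F2 BE 81 AC E1 84 8F EC A6 8D F3 BE 8D 88 E2 99 BA

U+88B60: 4-byte form → F2 88 AD A0.
U+BE06C: 4-byte form → F2 BE 81 AC.
U+110F: 3-byte form → E1 84 8F.
U+C98D: 3-byte form → EC A6 8D.
U+FE348: 4-byte form → F3 BE 8D 88.
U+267A: 3-byte form → E2 99 BA.
Concatenated (21 bytes): F2 88 AD A0 F2 BE 81 AC E1 84 8F EC A6 8D F3 BE 8D 88 E2 99 BA.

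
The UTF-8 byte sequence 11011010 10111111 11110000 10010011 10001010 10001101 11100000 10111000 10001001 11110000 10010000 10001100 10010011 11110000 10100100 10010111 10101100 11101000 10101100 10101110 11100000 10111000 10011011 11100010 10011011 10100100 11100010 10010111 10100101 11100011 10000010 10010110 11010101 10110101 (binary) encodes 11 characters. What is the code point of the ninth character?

Offset 0: leading byte 0xDA = 11011010 → 2-byte char #1 = DA BF.
Offset 2: leading byte 0xF0 = 11110000 → 4-byte char #2 = F0 93 8A 8D.
Offset 6: leading byte 0xE0 = 11100000 → 3-byte char #3 = E0 B8 89.
Offset 9: leading byte 0xF0 = 11110000 → 4-byte char #4 = F0 90 8C 93.
Offset 13: leading byte 0xF0 = 11110000 → 4-byte char #5 = F0 A4 97 AC.
Offset 17: leading byte 0xE8 = 11101000 → 3-byte char #6 = E8 AC AE.
Offset 20: leading byte 0xE0 = 11100000 → 3-byte char #7 = E0 B8 9B.
Offset 23: leading byte 0xE2 = 11100010 → 3-byte char #8 = E2 9B A4.
Offset 26: leading byte 0xE2 = 11100010 → 3-byte char #9 = E2 97 A5.
Leading byte 0xE2 = 11100010 matches 1110xxxx → 3-byte sequence.
Byte 1: 0xE2 = 11100010, payload 0010 (4 bits).
Byte 2: 0x97 = 10010111 (10xxxxxx ✓), payload 010111.
Byte 3: 0xA5 = 10100101 (10xxxxxx ✓), payload 100101.
Concatenate: 0010010111100101 = 0x25E5 (16 bits → U+25E5).

U+25E5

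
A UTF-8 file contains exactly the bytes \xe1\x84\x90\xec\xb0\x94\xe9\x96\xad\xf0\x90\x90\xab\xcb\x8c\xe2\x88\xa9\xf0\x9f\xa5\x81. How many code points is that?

7

Byte at offset 0: 0xE1 = 11100001 → 3-byte char (#1). Advance 3.
Byte at offset 3: 0xEC = 11101100 → 3-byte char (#2). Advance 3.
Byte at offset 6: 0xE9 = 11101001 → 3-byte char (#3). Advance 3.
Byte at offset 9: 0xF0 = 11110000 → 4-byte char (#4). Advance 4.
Byte at offset 13: 0xCB = 11001011 → 2-byte char (#5). Advance 2.
Byte at offset 15: 0xE2 = 11100010 → 3-byte char (#6). Advance 3.
Byte at offset 18: 0xF0 = 11110000 → 4-byte char (#7). Advance 4.
Reached end at offset 22 after 7 code points.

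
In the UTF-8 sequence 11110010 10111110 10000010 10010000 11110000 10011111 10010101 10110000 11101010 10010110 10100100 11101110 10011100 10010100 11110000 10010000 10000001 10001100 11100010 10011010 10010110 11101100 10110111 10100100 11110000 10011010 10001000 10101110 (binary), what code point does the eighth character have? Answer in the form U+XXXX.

Offset 0: leading byte 0xF2 = 11110010 → 4-byte char #1 = F2 BE 82 90.
Offset 4: leading byte 0xF0 = 11110000 → 4-byte char #2 = F0 9F 95 B0.
Offset 8: leading byte 0xEA = 11101010 → 3-byte char #3 = EA 96 A4.
Offset 11: leading byte 0xEE = 11101110 → 3-byte char #4 = EE 9C 94.
Offset 14: leading byte 0xF0 = 11110000 → 4-byte char #5 = F0 90 81 8C.
Offset 18: leading byte 0xE2 = 11100010 → 3-byte char #6 = E2 9A 96.
Offset 21: leading byte 0xEC = 11101100 → 3-byte char #7 = EC B7 A4.
Offset 24: leading byte 0xF0 = 11110000 → 4-byte char #8 = F0 9A 88 AE.
Leading byte 0xF0 = 11110000 matches 11110xxx → 4-byte sequence.
Byte 1: 0xF0 = 11110000, payload 000 (3 bits).
Byte 2: 0x9A = 10011010 (10xxxxxx ✓), payload 011010.
Byte 3: 0x88 = 10001000 (10xxxxxx ✓), payload 001000.
Byte 4: 0xAE = 10101110 (10xxxxxx ✓), payload 101110.
Concatenate: 000011010001000101110 = 0x1A22E (21 bits → U+1A22E).

U+1A22E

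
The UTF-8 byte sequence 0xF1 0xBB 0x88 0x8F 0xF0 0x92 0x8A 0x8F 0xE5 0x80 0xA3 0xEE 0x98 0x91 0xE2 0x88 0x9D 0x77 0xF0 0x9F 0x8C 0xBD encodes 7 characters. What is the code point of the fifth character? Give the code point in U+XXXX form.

Offset 0: leading byte 0xF1 = 11110001 → 4-byte char #1 = F1 BB 88 8F.
Offset 4: leading byte 0xF0 = 11110000 → 4-byte char #2 = F0 92 8A 8F.
Offset 8: leading byte 0xE5 = 11100101 → 3-byte char #3 = E5 80 A3.
Offset 11: leading byte 0xEE = 11101110 → 3-byte char #4 = EE 98 91.
Offset 14: leading byte 0xE2 = 11100010 → 3-byte char #5 = E2 88 9D.
Leading byte 0xE2 = 11100010 matches 1110xxxx → 3-byte sequence.
Byte 1: 0xE2 = 11100010, payload 0010 (4 bits).
Byte 2: 0x88 = 10001000 (10xxxxxx ✓), payload 001000.
Byte 3: 0x9D = 10011101 (10xxxxxx ✓), payload 011101.
Concatenate: 0010001000011101 = 0x221D (16 bits → U+221D).

U+221D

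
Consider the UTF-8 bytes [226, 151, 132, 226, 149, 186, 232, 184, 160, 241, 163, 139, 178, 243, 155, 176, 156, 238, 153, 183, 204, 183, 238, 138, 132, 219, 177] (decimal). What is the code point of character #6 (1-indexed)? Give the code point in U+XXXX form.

Offset 0: leading byte 0xE2 = 11100010 → 3-byte char #1 = E2 97 84.
Offset 3: leading byte 0xE2 = 11100010 → 3-byte char #2 = E2 95 BA.
Offset 6: leading byte 0xE8 = 11101000 → 3-byte char #3 = E8 B8 A0.
Offset 9: leading byte 0xF1 = 11110001 → 4-byte char #4 = F1 A3 8B B2.
Offset 13: leading byte 0xF3 = 11110011 → 4-byte char #5 = F3 9B B0 9C.
Offset 17: leading byte 0xEE = 11101110 → 3-byte char #6 = EE 99 B7.
Leading byte 0xEE = 11101110 matches 1110xxxx → 3-byte sequence.
Byte 1: 0xEE = 11101110, payload 1110 (4 bits).
Byte 2: 0x99 = 10011001 (10xxxxxx ✓), payload 011001.
Byte 3: 0xB7 = 10110111 (10xxxxxx ✓), payload 110111.
Concatenate: 1110011001110111 = 0xE677 (16 bits → U+E677).

U+E677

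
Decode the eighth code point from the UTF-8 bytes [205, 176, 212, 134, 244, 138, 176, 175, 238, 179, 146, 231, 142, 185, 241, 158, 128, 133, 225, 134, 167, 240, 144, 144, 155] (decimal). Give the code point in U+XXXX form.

Offset 0: leading byte 0xCD = 11001101 → 2-byte char #1 = CD B0.
Offset 2: leading byte 0xD4 = 11010100 → 2-byte char #2 = D4 86.
Offset 4: leading byte 0xF4 = 11110100 → 4-byte char #3 = F4 8A B0 AF.
Offset 8: leading byte 0xEE = 11101110 → 3-byte char #4 = EE B3 92.
Offset 11: leading byte 0xE7 = 11100111 → 3-byte char #5 = E7 8E B9.
Offset 14: leading byte 0xF1 = 11110001 → 4-byte char #6 = F1 9E 80 85.
Offset 18: leading byte 0xE1 = 11100001 → 3-byte char #7 = E1 86 A7.
Offset 21: leading byte 0xF0 = 11110000 → 4-byte char #8 = F0 90 90 9B.
Leading byte 0xF0 = 11110000 matches 11110xxx → 4-byte sequence.
Byte 1: 0xF0 = 11110000, payload 000 (3 bits).
Byte 2: 0x90 = 10010000 (10xxxxxx ✓), payload 010000.
Byte 3: 0x90 = 10010000 (10xxxxxx ✓), payload 010000.
Byte 4: 0x9B = 10011011 (10xxxxxx ✓), payload 011011.
Concatenate: 000010000010000011011 = 0x1041B (21 bits → U+1041B).

U+1041B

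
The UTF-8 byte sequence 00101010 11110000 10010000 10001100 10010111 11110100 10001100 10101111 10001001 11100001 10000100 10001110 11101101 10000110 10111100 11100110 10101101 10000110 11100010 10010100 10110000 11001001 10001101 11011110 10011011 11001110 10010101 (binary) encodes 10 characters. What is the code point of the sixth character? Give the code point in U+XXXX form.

U+6B46

Offset 0: leading byte 0x2A = 00101010 → 1-byte char #1 = 2A.
Offset 1: leading byte 0xF0 = 11110000 → 4-byte char #2 = F0 90 8C 97.
Offset 5: leading byte 0xF4 = 11110100 → 4-byte char #3 = F4 8C AF 89.
Offset 9: leading byte 0xE1 = 11100001 → 3-byte char #4 = E1 84 8E.
Offset 12: leading byte 0xED = 11101101 → 3-byte char #5 = ED 86 BC.
Offset 15: leading byte 0xE6 = 11100110 → 3-byte char #6 = E6 AD 86.
Leading byte 0xE6 = 11100110 matches 1110xxxx → 3-byte sequence.
Byte 1: 0xE6 = 11100110, payload 0110 (4 bits).
Byte 2: 0xAD = 10101101 (10xxxxxx ✓), payload 101101.
Byte 3: 0x86 = 10000110 (10xxxxxx ✓), payload 000110.
Concatenate: 0110101101000110 = 0x6B46 (16 bits → U+6B46).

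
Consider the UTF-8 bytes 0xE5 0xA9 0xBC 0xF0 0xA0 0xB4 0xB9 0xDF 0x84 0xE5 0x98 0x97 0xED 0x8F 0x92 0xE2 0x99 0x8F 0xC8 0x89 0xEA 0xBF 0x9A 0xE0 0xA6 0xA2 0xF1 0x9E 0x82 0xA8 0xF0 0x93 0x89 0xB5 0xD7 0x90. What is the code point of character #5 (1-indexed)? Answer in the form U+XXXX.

U+D3D2

Offset 0: leading byte 0xE5 = 11100101 → 3-byte char #1 = E5 A9 BC.
Offset 3: leading byte 0xF0 = 11110000 → 4-byte char #2 = F0 A0 B4 B9.
Offset 7: leading byte 0xDF = 11011111 → 2-byte char #3 = DF 84.
Offset 9: leading byte 0xE5 = 11100101 → 3-byte char #4 = E5 98 97.
Offset 12: leading byte 0xED = 11101101 → 3-byte char #5 = ED 8F 92.
Leading byte 0xED = 11101101 matches 1110xxxx → 3-byte sequence.
Byte 1: 0xED = 11101101, payload 1101 (4 bits).
Byte 2: 0x8F = 10001111 (10xxxxxx ✓), payload 001111.
Byte 3: 0x92 = 10010010 (10xxxxxx ✓), payload 010010.
Concatenate: 1101001111010010 = 0xD3D2 (16 bits → U+D3D2).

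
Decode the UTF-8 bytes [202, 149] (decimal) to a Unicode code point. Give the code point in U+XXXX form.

Leading byte 0xCA = 11001010 matches 110xxxxx → 2-byte sequence.
Byte 1: 0xCA = 11001010, payload 01010 (5 bits).
Byte 2: 0x95 = 10010101 (10xxxxxx ✓), payload 010101.
Concatenate: 01010010101 = 0x295 (11 bits → U+0295).

U+0295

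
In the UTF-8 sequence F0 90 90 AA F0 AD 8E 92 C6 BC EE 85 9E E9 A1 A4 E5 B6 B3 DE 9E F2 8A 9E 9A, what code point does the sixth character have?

Offset 0: leading byte 0xF0 = 11110000 → 4-byte char #1 = F0 90 90 AA.
Offset 4: leading byte 0xF0 = 11110000 → 4-byte char #2 = F0 AD 8E 92.
Offset 8: leading byte 0xC6 = 11000110 → 2-byte char #3 = C6 BC.
Offset 10: leading byte 0xEE = 11101110 → 3-byte char #4 = EE 85 9E.
Offset 13: leading byte 0xE9 = 11101001 → 3-byte char #5 = E9 A1 A4.
Offset 16: leading byte 0xE5 = 11100101 → 3-byte char #6 = E5 B6 B3.
Leading byte 0xE5 = 11100101 matches 1110xxxx → 3-byte sequence.
Byte 1: 0xE5 = 11100101, payload 0101 (4 bits).
Byte 2: 0xB6 = 10110110 (10xxxxxx ✓), payload 110110.
Byte 3: 0xB3 = 10110011 (10xxxxxx ✓), payload 110011.
Concatenate: 0101110110110011 = 0x5DB3 (16 bits → U+5DB3).

U+5DB3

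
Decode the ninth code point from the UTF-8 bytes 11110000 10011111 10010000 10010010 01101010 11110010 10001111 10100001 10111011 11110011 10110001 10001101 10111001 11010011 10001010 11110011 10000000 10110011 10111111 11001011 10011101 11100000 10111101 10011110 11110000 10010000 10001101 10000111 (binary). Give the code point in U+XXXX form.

U+10347

Offset 0: leading byte 0xF0 = 11110000 → 4-byte char #1 = F0 9F 90 92.
Offset 4: leading byte 0x6A = 01101010 → 1-byte char #2 = 6A.
Offset 5: leading byte 0xF2 = 11110010 → 4-byte char #3 = F2 8F A1 BB.
Offset 9: leading byte 0xF3 = 11110011 → 4-byte char #4 = F3 B1 8D B9.
Offset 13: leading byte 0xD3 = 11010011 → 2-byte char #5 = D3 8A.
Offset 15: leading byte 0xF3 = 11110011 → 4-byte char #6 = F3 80 B3 BF.
Offset 19: leading byte 0xCB = 11001011 → 2-byte char #7 = CB 9D.
Offset 21: leading byte 0xE0 = 11100000 → 3-byte char #8 = E0 BD 9E.
Offset 24: leading byte 0xF0 = 11110000 → 4-byte char #9 = F0 90 8D 87.
Leading byte 0xF0 = 11110000 matches 11110xxx → 4-byte sequence.
Byte 1: 0xF0 = 11110000, payload 000 (3 bits).
Byte 2: 0x90 = 10010000 (10xxxxxx ✓), payload 010000.
Byte 3: 0x8D = 10001101 (10xxxxxx ✓), payload 001101.
Byte 4: 0x87 = 10000111 (10xxxxxx ✓), payload 000111.
Concatenate: 000010000001101000111 = 0x10347 (21 bits → U+10347).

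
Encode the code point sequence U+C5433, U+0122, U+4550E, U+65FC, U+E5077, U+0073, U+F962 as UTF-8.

F3 85 90 B3 C4 A2 F1 85 94 8E E6 97 BC F3 A5 81 B7 73 EF A5 A2

U+C5433: 4-byte form → F3 85 90 B3.
U+0122: 2-byte form → C4 A2.
U+4550E: 4-byte form → F1 85 94 8E.
U+65FC: 3-byte form → E6 97 BC.
U+E5077: 4-byte form → F3 A5 81 B7.
U+0073: 1-byte form → 73.
U+F962: 3-byte form → EF A5 A2.
Concatenated (21 bytes): F3 85 90 B3 C4 A2 F1 85 94 8E E6 97 BC F3 A5 81 B7 73 EF A5 A2.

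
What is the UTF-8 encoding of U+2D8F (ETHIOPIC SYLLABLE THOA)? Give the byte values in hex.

E2 B6 8F

U+2D8F = 0x2D8F = 11663 decimal. In range U+0800–U+FFFF → 3-byte form: 1110xxxx 10xxxxxx 10xxxxxx.
Binary (16 bits): 0010110110001111.
Split 4+6+6: 0010 | 110110 | 001111.
Byte 1: 11100010 = 0xE2.
Byte 2: 10110110 = 0xB6.
Byte 3: 10001111 = 0x8F.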